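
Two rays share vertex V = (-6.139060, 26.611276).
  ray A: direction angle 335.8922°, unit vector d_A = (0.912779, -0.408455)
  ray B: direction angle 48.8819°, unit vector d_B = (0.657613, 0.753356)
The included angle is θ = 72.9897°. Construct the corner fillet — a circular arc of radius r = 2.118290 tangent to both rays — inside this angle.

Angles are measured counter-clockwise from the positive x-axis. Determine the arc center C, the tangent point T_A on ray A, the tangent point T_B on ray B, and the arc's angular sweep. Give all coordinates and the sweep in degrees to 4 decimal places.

bisector direction at 12.3871° = (0.976721,0.214515)
center distance |VC| = r/sin(θ/2) = 2.118290/sin(36.4948°) = 3.561645
C = V + |VC|·bis = (-2.6603,27.3753)
T_A = V + ((C−V)·d_A)·d_A = V + 2.8632·d_A = (-3.5256,25.4418)
T_B = V + ((C−V)·d_B)·d_B = V + 2.8632·d_B = (-4.2562,28.7683)
sweep = 180° − θ = 107.0103°

center=(-2.6603,27.3753) T_A=(-3.5256,25.4418) T_B=(-4.2562,28.7683) sweep=107.0103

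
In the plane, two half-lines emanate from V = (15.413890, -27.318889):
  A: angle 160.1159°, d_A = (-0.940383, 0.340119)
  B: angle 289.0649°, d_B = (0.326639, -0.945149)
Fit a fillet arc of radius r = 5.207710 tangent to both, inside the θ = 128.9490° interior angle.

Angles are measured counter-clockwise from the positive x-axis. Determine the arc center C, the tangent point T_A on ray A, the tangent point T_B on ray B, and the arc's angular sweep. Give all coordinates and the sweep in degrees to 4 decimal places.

center=(11.3041,-31.3703) T_A=(13.0754,-26.4731) T_B=(16.2262,-29.6693) sweep=51.0510

bisector direction at 224.5904° = (-0.712144,-0.702034)
center distance |VC| = r/sin(θ/2) = 5.207710/sin(64.4745°) = 5.770996
C = V + |VC|·bis = (11.3041,-31.3703)
T_A = V + ((C−V)·d_A)·d_A = V + 2.4868·d_A = (13.0754,-26.4731)
T_B = V + ((C−V)·d_B)·d_B = V + 2.4868·d_B = (16.2262,-29.6693)
sweep = 180° − θ = 51.0510°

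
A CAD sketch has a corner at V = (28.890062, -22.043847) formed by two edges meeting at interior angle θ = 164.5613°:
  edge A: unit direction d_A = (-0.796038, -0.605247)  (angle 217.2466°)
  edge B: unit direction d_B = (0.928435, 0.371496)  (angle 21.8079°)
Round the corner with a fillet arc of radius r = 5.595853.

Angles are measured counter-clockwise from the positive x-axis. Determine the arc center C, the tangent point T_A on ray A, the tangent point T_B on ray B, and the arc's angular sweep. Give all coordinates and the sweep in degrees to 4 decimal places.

bisector direction at 299.5273° = (0.492837,-0.870121)
center distance |VC| = r/sin(θ/2) = 5.595853/sin(82.2806°) = 5.647027
C = V + |VC|·bis = (31.6731,-26.9574)
T_A = V + ((C−V)·d_A)·d_A = V + 0.7585·d_A = (28.2863,-22.5029)
T_B = V + ((C−V)·d_B)·d_B = V + 0.7585·d_B = (29.5943,-21.7621)
sweep = 180° − θ = 15.4387°

center=(31.6731,-26.9574) T_A=(28.2863,-22.5029) T_B=(29.5943,-21.7621) sweep=15.4387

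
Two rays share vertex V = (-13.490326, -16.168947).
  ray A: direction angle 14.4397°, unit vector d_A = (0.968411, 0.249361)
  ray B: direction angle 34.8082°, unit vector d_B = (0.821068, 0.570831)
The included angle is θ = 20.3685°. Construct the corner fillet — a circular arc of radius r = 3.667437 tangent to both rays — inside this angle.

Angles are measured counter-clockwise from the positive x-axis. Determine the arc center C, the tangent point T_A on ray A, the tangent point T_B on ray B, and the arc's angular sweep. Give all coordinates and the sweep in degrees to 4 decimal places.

center=(5.3652,-7.5267) T_A=(6.2797,-11.0783) T_B=(3.2717,-4.5155) sweep=159.6315

bisector direction at 24.6240° = (0.909062,0.416661)
center distance |VC| = r/sin(θ/2) = 3.667437/sin(10.1843°) = 20.741757
C = V + |VC|·bis = (5.3652,-7.5267)
T_A = V + ((C−V)·d_A)·d_A = V + 20.4150·d_A = (6.2797,-11.0783)
T_B = V + ((C−V)·d_B)·d_B = V + 20.4150·d_B = (3.2717,-4.5155)
sweep = 180° − θ = 159.6315°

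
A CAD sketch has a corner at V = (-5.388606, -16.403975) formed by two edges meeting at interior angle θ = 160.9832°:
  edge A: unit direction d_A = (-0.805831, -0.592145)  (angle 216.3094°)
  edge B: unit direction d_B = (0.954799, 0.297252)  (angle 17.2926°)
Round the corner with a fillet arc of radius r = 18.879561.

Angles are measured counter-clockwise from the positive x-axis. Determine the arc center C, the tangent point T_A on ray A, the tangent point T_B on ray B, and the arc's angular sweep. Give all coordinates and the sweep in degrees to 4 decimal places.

bisector direction at 296.8010° = (0.450893,-0.892578)
center distance |VC| = r/sin(θ/2) = 18.879561/sin(80.4916°) = 19.142553
C = V + |VC|·bis = (3.2426,-33.4902)
T_A = V + ((C−V)·d_A)·d_A = V + 3.1622·d_A = (-7.9368,-18.2765)
T_B = V + ((C−V)·d_B)·d_B = V + 3.1622·d_B = (-2.3693,-15.4640)
sweep = 180° − θ = 19.0168°

center=(3.2426,-33.4902) T_A=(-7.9368,-18.2765) T_B=(-2.3693,-15.4640) sweep=19.0168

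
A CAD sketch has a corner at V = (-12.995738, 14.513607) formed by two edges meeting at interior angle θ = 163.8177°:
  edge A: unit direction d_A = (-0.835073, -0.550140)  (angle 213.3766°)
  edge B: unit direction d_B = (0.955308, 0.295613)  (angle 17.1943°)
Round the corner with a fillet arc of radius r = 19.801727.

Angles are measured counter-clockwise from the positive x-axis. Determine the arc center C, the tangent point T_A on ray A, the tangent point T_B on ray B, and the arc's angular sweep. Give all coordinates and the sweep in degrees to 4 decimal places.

bisector direction at 295.2854° = (0.427128,-0.904191)
center distance |VC| = r/sin(θ/2) = 19.801727/sin(81.9089°) = 20.000827
C = V + |VC|·bis = (-4.4528,-3.5710)
T_A = V + ((C−V)·d_A)·d_A = V + 2.8151·d_A = (-15.3465,12.9649)
T_B = V + ((C−V)·d_B)·d_B = V + 2.8151·d_B = (-10.3065,15.3458)
sweep = 180° − θ = 16.1823°

center=(-4.4528,-3.5710) T_A=(-15.3465,12.9649) T_B=(-10.3065,15.3458) sweep=16.1823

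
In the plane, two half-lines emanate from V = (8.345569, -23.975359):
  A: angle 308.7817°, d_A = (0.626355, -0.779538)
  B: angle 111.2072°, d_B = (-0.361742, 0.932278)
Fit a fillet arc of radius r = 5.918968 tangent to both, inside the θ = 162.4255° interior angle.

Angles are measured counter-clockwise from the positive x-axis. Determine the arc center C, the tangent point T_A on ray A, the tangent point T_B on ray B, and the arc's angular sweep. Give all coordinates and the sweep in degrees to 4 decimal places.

center=(13.5327,-20.9812) T_A=(8.9187,-24.6886) T_B=(8.0146,-23.1224) sweep=17.5745

bisector direction at 29.9944° = (0.866074,0.499916)
center distance |VC| = r/sin(θ/2) = 5.918968/sin(81.2127°) = 5.989268
C = V + |VC|·bis = (13.5327,-20.9812)
T_A = V + ((C−V)·d_A)·d_A = V + 0.9150·d_A = (8.9187,-24.6886)
T_B = V + ((C−V)·d_B)·d_B = V + 0.9150·d_B = (8.0146,-23.1224)
sweep = 180° − θ = 17.5745°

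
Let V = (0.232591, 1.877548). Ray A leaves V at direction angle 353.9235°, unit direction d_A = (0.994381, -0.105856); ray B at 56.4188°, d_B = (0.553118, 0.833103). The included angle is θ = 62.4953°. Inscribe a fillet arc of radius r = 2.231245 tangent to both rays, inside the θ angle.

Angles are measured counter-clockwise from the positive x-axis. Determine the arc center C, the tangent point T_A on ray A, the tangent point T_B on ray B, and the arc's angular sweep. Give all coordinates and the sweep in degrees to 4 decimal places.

bisector direction at 25.1712° = (0.905041,0.425324)
center distance |VC| = r/sin(θ/2) = 2.231245/sin(31.2477°) = 4.301293
C = V + |VC|·bis = (4.1254,3.7070)
T_A = V + ((C−V)·d_A)·d_A = V + 3.6773·d_A = (3.8892,1.4883)
T_B = V + ((C−V)·d_B)·d_B = V + 3.6773·d_B = (2.2666,4.9411)
sweep = 180° − θ = 117.5047°

center=(4.1254,3.7070) T_A=(3.8892,1.4883) T_B=(2.2666,4.9411) sweep=117.5047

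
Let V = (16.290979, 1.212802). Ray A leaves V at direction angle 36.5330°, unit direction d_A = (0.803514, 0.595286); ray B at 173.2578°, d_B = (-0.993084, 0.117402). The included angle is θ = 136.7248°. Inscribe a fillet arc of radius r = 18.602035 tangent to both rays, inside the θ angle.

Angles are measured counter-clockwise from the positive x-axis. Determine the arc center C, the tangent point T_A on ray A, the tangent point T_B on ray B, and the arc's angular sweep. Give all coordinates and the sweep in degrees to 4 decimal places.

center=(11.1467,20.5525) T_A=(22.2203,5.6055) T_B=(8.9628,2.0791) sweep=43.2752

bisector direction at 104.8954° = (-0.257055,0.966397)
center distance |VC| = r/sin(θ/2) = 18.602035/sin(68.3624°) = 20.012201
C = V + |VC|·bis = (11.1467,20.5525)
T_A = V + ((C−V)·d_A)·d_A = V + 7.3792·d_A = (22.2203,5.6055)
T_B = V + ((C−V)·d_B)·d_B = V + 7.3792·d_B = (8.9628,2.0791)
sweep = 180° − θ = 43.2752°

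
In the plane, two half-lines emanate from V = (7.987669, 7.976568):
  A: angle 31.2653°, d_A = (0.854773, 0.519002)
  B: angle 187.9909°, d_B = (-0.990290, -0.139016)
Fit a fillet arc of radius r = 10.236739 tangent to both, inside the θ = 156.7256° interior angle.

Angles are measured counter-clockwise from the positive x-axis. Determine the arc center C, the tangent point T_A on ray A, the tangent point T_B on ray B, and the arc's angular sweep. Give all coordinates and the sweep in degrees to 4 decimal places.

center=(4.4768,17.8208) T_A=(9.7897,9.0707) T_B=(5.8999,7.6835) sweep=23.2744

bisector direction at 109.6281° = (-0.335914,0.941893)
center distance |VC| = r/sin(θ/2) = 10.236739/sin(78.3628°) = 10.451576
C = V + |VC|·bis = (4.4768,17.8208)
T_A = V + ((C−V)·d_A)·d_A = V + 2.1082·d_A = (9.7897,9.0707)
T_B = V + ((C−V)·d_B)·d_B = V + 2.1082·d_B = (5.8999,7.6835)
sweep = 180° − θ = 23.2744°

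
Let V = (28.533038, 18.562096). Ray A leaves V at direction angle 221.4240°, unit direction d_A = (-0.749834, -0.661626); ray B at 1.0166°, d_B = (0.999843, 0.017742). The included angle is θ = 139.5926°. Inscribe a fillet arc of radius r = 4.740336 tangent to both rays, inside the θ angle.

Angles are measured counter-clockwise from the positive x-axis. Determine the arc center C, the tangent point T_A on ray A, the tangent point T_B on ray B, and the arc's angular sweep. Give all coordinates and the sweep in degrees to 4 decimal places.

center=(30.3613,13.8535) T_A=(27.2250,17.4079) T_B=(30.2772,18.5930) sweep=40.4074

bisector direction at 291.2203° = (0.361955,-0.932196)
center distance |VC| = r/sin(θ/2) = 4.740336/sin(69.7963°) = 5.051128
C = V + |VC|·bis = (30.3613,13.8535)
T_A = V + ((C−V)·d_A)·d_A = V + 1.7445·d_A = (27.2250,17.4079)
T_B = V + ((C−V)·d_B)·d_B = V + 1.7445·d_B = (30.2772,18.5930)
sweep = 180° − θ = 40.4074°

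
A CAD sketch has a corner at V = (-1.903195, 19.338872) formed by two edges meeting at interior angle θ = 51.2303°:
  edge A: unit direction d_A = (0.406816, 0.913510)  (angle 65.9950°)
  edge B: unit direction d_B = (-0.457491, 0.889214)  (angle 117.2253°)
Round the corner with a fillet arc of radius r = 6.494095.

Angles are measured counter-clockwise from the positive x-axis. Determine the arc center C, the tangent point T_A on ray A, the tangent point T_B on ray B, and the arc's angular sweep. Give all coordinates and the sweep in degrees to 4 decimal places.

bisector direction at 91.6102° = (-0.028099,0.999605)
center distance |VC| = r/sin(θ/2) = 6.494095/sin(25.6151°) = 15.021355
C = V + |VC|·bis = (-2.3253,34.3543)
T_A = V + ((C−V)·d_A)·d_A = V + 13.5450·d_A = (3.6071,31.7124)
T_B = V + ((C−V)·d_B)·d_B = V + 13.5450·d_B = (-8.0999,31.3833)
sweep = 180° − θ = 128.7697°

center=(-2.3253,34.3543) T_A=(3.6071,31.7124) T_B=(-8.0999,31.3833) sweep=128.7697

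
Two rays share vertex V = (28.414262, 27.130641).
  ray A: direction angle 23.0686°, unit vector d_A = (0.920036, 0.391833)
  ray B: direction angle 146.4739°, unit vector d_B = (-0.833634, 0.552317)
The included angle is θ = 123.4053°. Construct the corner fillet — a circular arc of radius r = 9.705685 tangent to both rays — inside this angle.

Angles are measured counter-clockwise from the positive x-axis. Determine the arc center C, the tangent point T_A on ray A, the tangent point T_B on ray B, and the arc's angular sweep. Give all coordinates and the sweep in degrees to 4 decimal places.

center=(29.4188,38.1077) T_A=(33.2218,29.1781) T_B=(24.0582,30.0167) sweep=56.5947

bisector direction at 84.7712° = (0.091132,0.995839)
center distance |VC| = r/sin(θ/2) = 9.705685/sin(61.7026°) = 11.022933
C = V + |VC|·bis = (29.4188,38.1077)
T_A = V + ((C−V)·d_A)·d_A = V + 5.2254·d_A = (33.2218,29.1781)
T_B = V + ((C−V)·d_B)·d_B = V + 5.2254·d_B = (24.0582,30.0167)
sweep = 180° − θ = 56.5947°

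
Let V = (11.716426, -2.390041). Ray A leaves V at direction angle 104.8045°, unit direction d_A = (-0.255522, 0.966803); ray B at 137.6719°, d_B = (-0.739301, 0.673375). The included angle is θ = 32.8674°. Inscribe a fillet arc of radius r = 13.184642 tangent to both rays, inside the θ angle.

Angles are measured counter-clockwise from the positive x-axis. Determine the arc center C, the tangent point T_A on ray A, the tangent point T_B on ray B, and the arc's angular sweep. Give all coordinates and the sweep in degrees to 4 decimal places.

bisector direction at 121.2382° = (-0.518597,0.855019)
center distance |VC| = r/sin(θ/2) = 13.184642/sin(16.4337°) = 46.604378
C = V + |VC|·bis = (-12.4525,37.4576)
T_A = V + ((C−V)·d_A)·d_A = V + 44.7005·d_A = (0.2945,40.8265)
T_B = V + ((C−V)·d_B)·d_B = V + 44.7005·d_B = (-21.3307,27.7102)
sweep = 180° − θ = 147.1326°

center=(-12.4525,37.4576) T_A=(0.2945,40.8265) T_B=(-21.3307,27.7102) sweep=147.1326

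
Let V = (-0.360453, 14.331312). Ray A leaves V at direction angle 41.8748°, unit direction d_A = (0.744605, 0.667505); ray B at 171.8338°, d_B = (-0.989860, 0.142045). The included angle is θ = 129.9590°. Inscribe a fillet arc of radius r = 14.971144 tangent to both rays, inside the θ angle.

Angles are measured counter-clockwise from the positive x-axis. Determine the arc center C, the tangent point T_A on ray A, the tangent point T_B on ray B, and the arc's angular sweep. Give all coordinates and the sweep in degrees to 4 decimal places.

bisector direction at 106.8543° = (-0.289939,0.957045)
center distance |VC| = r/sin(θ/2) = 14.971144/sin(64.9795°) = 16.521587
C = V + |VC|·bis = (-5.1507,30.1432)
T_A = V + ((C−V)·d_A)·d_A = V + 6.9877·d_A = (4.8426,18.9956)
T_B = V + ((C−V)·d_B)·d_B = V + 6.9877·d_B = (-7.2773,15.3239)
sweep = 180° − θ = 50.0410°

center=(-5.1507,30.1432) T_A=(4.8426,18.9956) T_B=(-7.2773,15.3239) sweep=50.0410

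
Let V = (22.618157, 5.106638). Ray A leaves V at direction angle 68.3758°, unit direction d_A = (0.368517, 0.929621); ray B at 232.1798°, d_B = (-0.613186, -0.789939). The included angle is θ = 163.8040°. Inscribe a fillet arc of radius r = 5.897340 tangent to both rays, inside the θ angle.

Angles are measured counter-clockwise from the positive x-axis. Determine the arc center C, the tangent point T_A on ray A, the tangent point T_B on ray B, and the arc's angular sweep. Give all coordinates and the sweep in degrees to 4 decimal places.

center=(17.4451,8.0600) T_A=(22.9274,5.8867) T_B=(22.1036,4.4438) sweep=16.1960

bisector direction at 150.2778° = (-0.868439,0.495795)
center distance |VC| = r/sin(θ/2) = 5.897340/sin(81.9020°) = 5.956737
C = V + |VC|·bis = (17.4451,8.0600)
T_A = V + ((C−V)·d_A)·d_A = V + 0.8391·d_A = (22.9274,5.8867)
T_B = V + ((C−V)·d_B)·d_B = V + 0.8391·d_B = (22.1036,4.4438)
sweep = 180° − θ = 16.1960°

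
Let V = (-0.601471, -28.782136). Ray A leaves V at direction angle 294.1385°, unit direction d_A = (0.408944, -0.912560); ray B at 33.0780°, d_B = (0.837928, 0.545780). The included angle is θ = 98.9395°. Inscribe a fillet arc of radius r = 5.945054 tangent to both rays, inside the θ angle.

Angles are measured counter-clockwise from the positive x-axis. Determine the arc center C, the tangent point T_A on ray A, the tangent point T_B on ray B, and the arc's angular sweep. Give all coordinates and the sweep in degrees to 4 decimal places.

bisector direction at 343.6083° = (0.959355,-0.282203)
center distance |VC| = r/sin(θ/2) = 5.945054/sin(49.4697°) = 7.821791
C = V + |VC|·bis = (6.9024,-30.9895)
T_A = V + ((C−V)·d_A)·d_A = V + 5.0830·d_A = (1.4772,-33.4207)
T_B = V + ((C−V)·d_B)·d_B = V + 5.0830·d_B = (3.6577,-26.0079)
sweep = 180° − θ = 81.0605°

center=(6.9024,-30.9895) T_A=(1.4772,-33.4207) T_B=(3.6577,-26.0079) sweep=81.0605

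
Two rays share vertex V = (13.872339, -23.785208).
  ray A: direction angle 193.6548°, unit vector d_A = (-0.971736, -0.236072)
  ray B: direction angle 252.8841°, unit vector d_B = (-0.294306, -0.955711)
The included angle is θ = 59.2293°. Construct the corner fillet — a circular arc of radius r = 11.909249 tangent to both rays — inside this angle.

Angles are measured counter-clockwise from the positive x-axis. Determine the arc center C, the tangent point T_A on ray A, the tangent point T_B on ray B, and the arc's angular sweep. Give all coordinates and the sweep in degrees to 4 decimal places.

center=(-3.6756,-40.3039) T_A=(-6.4871,-28.7313) T_B=(7.7062,-43.8089) sweep=120.7707

bisector direction at 223.2695° = (-0.728138,-0.685430)
center distance |VC| = r/sin(θ/2) = 11.909249/sin(29.6147°) = 24.099782
C = V + |VC|·bis = (-3.6756,-40.3039)
T_A = V + ((C−V)·d_A)·d_A = V + 20.9516·d_A = (-6.4871,-28.7313)
T_B = V + ((C−V)·d_B)·d_B = V + 20.9516·d_B = (7.7062,-43.8089)
sweep = 180° − θ = 120.7707°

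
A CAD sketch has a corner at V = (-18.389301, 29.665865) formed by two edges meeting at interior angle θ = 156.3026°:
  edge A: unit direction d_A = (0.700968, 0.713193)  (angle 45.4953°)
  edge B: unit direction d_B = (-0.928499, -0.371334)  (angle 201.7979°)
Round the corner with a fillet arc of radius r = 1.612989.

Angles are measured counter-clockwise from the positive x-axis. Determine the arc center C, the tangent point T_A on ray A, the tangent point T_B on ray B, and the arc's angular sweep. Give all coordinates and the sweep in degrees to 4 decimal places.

bisector direction at 123.6466° = (-0.554069,0.832471)
center distance |VC| = r/sin(θ/2) = 1.612989/sin(78.1513°) = 1.648105
C = V + |VC|·bis = (-19.3025,31.0379)
T_A = V + ((C−V)·d_A)·d_A = V + 0.3384·d_A = (-18.1521,29.9072)
T_B = V + ((C−V)·d_B)·d_B = V + 0.3384·d_B = (-18.7035,29.5402)
sweep = 180° − θ = 23.6974°

center=(-19.3025,31.0379) T_A=(-18.1521,29.9072) T_B=(-18.7035,29.5402) sweep=23.6974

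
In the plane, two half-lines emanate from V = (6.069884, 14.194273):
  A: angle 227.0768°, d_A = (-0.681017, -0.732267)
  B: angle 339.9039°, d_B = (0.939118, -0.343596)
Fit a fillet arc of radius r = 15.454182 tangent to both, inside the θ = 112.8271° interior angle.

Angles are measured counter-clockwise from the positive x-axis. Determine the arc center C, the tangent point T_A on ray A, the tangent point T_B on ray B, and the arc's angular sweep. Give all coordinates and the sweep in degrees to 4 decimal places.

center=(10.3976,-3.8452) T_A=(-0.9190,6.6794) T_B=(15.7075,10.6681) sweep=67.1729

bisector direction at 283.4903° = (0.233282,-0.972409)
center distance |VC| = r/sin(θ/2) = 15.454182/sin(56.4136°) = 18.551279
C = V + |VC|·bis = (10.3976,-3.8452)
T_A = V + ((C−V)·d_A)·d_A = V + 10.2625·d_A = (-0.9190,6.6794)
T_B = V + ((C−V)·d_B)·d_B = V + 10.2625·d_B = (15.7075,10.6681)
sweep = 180° − θ = 67.1729°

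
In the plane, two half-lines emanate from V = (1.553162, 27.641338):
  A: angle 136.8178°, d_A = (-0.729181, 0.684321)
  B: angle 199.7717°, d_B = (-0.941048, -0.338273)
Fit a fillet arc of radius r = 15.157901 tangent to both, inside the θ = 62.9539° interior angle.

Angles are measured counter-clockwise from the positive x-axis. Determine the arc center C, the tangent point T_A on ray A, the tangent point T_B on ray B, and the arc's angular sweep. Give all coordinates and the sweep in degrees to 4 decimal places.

center=(-26.8726,33.5308) T_A=(-16.4998,44.5836) T_B=(-21.7451,19.2664) sweep=117.0461

bisector direction at 168.2948° = (-0.979204,0.202877)
center distance |VC| = r/sin(θ/2) = 15.157901/sin(31.4769°) = 29.029476
C = V + |VC|·bis = (-26.8726,33.5308)
T_A = V + ((C−V)·d_A)·d_A = V + 24.7578·d_A = (-16.4998,44.5836)
T_B = V + ((C−V)·d_B)·d_B = V + 24.7578·d_B = (-21.7451,19.2664)
sweep = 180° − θ = 117.0461°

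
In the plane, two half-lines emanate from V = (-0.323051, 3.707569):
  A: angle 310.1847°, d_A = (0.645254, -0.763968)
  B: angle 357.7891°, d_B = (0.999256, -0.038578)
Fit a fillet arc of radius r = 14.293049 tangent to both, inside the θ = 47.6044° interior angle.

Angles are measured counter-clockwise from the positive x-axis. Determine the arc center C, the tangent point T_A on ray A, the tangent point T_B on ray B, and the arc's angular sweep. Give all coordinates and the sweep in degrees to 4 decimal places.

bisector direction at 333.9869° = (0.898694,-0.438577)
center distance |VC| = r/sin(θ/2) = 14.293049/sin(23.8022°) = 35.415615
C = V + |VC|·bis = (31.5047,-11.8249)
T_A = V + ((C−V)·d_A)·d_A = V + 32.4033·d_A = (20.5853,-21.0475)
T_B = V + ((C−V)·d_B)·d_B = V + 32.4033·d_B = (32.0561,2.4575)
sweep = 180° − θ = 132.3956°

center=(31.5047,-11.8249) T_A=(20.5853,-21.0475) T_B=(32.0561,2.4575) sweep=132.3956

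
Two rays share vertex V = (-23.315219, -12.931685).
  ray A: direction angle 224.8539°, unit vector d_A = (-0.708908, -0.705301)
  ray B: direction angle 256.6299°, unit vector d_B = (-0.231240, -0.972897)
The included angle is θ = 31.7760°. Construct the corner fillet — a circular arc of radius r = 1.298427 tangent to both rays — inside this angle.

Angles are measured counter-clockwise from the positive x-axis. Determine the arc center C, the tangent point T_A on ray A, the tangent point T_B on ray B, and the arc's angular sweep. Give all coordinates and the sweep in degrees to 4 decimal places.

bisector direction at 240.7419° = (-0.488745,-0.872427)
center distance |VC| = r/sin(θ/2) = 1.298427/sin(15.8880°) = 4.742977
C = V + |VC|·bis = (-25.6333,-17.0696)
T_A = V + ((C−V)·d_A)·d_A = V + 4.5618·d_A = (-26.5491,-16.1491)
T_B = V + ((C−V)·d_B)·d_B = V + 4.5618·d_B = (-24.3701,-17.3698)
sweep = 180° − θ = 148.2240°

center=(-25.6333,-17.0696) T_A=(-26.5491,-16.1491) T_B=(-24.3701,-17.3698) sweep=148.2240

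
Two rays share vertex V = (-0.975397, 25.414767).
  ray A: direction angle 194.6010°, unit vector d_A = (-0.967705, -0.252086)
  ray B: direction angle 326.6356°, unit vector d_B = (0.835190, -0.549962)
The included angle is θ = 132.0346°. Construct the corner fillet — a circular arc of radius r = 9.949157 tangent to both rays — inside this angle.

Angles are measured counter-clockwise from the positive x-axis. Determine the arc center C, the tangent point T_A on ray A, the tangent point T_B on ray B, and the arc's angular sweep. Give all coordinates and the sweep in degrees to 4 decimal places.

center=(-2.7505,14.6712) T_A=(-5.2585,24.2990) T_B=(2.7212,22.9806) sweep=47.9654

bisector direction at 260.6183° = (-0.163011,-0.986624)
center distance |VC| = r/sin(θ/2) = 9.949157/sin(66.0173°) = 10.889245
C = V + |VC|·bis = (-2.7505,14.6712)
T_A = V + ((C−V)·d_A)·d_A = V + 4.4261·d_A = (-5.2585,24.2990)
T_B = V + ((C−V)·d_B)·d_B = V + 4.4261·d_B = (2.7212,22.9806)
sweep = 180° − θ = 47.9654°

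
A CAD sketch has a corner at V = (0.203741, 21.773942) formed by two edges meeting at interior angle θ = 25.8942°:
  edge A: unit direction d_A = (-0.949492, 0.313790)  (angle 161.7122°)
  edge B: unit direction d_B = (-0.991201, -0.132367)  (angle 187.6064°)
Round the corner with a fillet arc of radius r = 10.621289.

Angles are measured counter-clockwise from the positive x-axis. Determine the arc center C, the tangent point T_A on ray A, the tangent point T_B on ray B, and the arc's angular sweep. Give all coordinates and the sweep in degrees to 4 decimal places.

center=(-46.9961,26.1864) T_A=(-43.6632,36.2712) T_B=(-45.5902,15.6585) sweep=154.1058

bisector direction at 174.6593° = (-0.995659,0.093078)
center distance |VC| = r/sin(θ/2) = 10.621289/sin(12.9471°) = 47.405603
C = V + |VC|·bis = (-46.9961,26.1864)
T_A = V + ((C−V)·d_A)·d_A = V + 46.2004·d_A = (-43.6632,36.2712)
T_B = V + ((C−V)·d_B)·d_B = V + 46.2004·d_B = (-45.5902,15.6585)
sweep = 180° − θ = 154.1058°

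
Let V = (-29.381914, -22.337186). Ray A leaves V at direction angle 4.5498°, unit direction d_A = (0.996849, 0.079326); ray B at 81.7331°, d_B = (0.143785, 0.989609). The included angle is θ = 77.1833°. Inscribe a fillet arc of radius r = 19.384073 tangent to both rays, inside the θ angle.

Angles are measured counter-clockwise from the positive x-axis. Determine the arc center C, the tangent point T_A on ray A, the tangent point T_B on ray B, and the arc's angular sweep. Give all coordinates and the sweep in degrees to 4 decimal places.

bisector direction at 43.1415° = (0.729668,0.683802)
center distance |VC| = r/sin(θ/2) = 19.384073/sin(38.5917°) = 31.075888
C = V + |VC|·bis = (-6.7068,-1.0874)
T_A = V + ((C−V)·d_A)·d_A = V + 24.2893·d_A = (-5.1692,-20.4104)
T_B = V + ((C−V)·d_B)·d_B = V + 24.2893·d_B = (-25.8895,1.6997)
sweep = 180° − θ = 102.8167°

center=(-6.7068,-1.0874) T_A=(-5.1692,-20.4104) T_B=(-25.8895,1.6997) sweep=102.8167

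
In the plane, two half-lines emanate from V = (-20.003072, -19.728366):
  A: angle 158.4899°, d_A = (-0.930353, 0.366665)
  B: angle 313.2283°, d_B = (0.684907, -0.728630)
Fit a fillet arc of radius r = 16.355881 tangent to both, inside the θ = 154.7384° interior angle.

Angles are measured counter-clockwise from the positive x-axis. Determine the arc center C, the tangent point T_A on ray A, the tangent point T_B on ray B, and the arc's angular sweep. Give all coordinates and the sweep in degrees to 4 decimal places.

center=(-29.4101,-33.6012) T_A=(-23.4130,-18.3845) T_B=(-17.4927,-22.3989) sweep=25.2616

bisector direction at 235.8591° = (-0.561230,-0.827660)
center distance |VC| = r/sin(θ/2) = 16.355881/sin(77.3692°) = 16.761521
C = V + |VC|·bis = (-29.4101,-33.6012)
T_A = V + ((C−V)·d_A)·d_A = V + 3.6652·d_A = (-23.4130,-18.3845)
T_B = V + ((C−V)·d_B)·d_B = V + 3.6652·d_B = (-17.4927,-22.3989)
sweep = 180° − θ = 25.2616°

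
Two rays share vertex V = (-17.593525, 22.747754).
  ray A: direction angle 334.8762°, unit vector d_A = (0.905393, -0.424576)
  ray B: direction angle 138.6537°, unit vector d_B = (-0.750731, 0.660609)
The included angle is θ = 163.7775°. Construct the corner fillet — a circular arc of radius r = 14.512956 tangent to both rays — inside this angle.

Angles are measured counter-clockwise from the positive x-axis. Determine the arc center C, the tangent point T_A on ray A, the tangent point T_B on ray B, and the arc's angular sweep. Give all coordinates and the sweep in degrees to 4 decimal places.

center=(-9.5590,35.0095) T_A=(-15.7208,21.8696) T_B=(-19.1463,24.1142) sweep=16.2225

bisector direction at 56.7649° = (0.548075,0.836429)
center distance |VC| = r/sin(θ/2) = 14.512956/sin(81.8888°) = 14.659611
C = V + |VC|·bis = (-9.5590,35.0095)
T_A = V + ((C−V)·d_A)·d_A = V + 2.0684·d_A = (-15.7208,21.8696)
T_B = V + ((C−V)·d_B)·d_B = V + 2.0684·d_B = (-19.1463,24.1142)
sweep = 180° − θ = 16.2225°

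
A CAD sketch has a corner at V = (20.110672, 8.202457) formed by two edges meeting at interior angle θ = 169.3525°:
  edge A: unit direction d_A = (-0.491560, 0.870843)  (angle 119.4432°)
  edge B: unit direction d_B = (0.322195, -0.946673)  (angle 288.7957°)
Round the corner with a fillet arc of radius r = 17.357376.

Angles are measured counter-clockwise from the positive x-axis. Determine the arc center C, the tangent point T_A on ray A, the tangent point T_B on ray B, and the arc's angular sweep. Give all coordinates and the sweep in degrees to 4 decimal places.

bisector direction at 204.1195° = (-0.912696,-0.408640)
center distance |VC| = r/sin(θ/2) = 17.357376/sin(84.6762°) = 17.432574
C = V + |VC|·bis = (4.2000,1.0788)
T_A = V + ((C−V)·d_A)·d_A = V + 1.6175·d_A = (19.3156,9.6110)
T_B = V + ((C−V)·d_B)·d_B = V + 1.6175·d_B = (20.6318,6.6713)
sweep = 180° − θ = 10.6475°

center=(4.2000,1.0788) T_A=(19.3156,9.6110) T_B=(20.6318,6.6713) sweep=10.6475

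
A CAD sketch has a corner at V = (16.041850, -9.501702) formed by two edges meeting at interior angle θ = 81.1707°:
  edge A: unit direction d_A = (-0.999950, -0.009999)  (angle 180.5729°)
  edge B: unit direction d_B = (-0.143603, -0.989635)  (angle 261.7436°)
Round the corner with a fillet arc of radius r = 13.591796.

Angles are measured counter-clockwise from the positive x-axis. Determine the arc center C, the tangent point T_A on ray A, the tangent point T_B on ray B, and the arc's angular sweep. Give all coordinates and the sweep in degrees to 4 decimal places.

center=(0.3125,-23.2515) T_A=(0.1766,-9.6603) T_B=(13.7634,-25.2033) sweep=98.8293

bisector direction at 221.1583° = (-0.752895,-0.658141)
center distance |VC| = r/sin(θ/2) = 13.591796/sin(40.5853°) = 20.891812
C = V + |VC|·bis = (0.3125,-23.2515)
T_A = V + ((C−V)·d_A)·d_A = V + 15.8660·d_A = (0.1766,-9.6603)
T_B = V + ((C−V)·d_B)·d_B = V + 15.8660·d_B = (13.7634,-25.2033)
sweep = 180° − θ = 98.8293°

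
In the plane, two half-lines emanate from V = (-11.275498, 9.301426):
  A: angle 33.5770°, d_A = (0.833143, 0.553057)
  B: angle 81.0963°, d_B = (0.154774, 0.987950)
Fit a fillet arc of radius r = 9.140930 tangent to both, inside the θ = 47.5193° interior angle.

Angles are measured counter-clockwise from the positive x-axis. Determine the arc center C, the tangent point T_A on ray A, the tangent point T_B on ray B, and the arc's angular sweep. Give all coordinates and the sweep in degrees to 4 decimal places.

bisector direction at 57.3367° = (0.539702,0.841856)
center distance |VC| = r/sin(θ/2) = 9.140930/sin(23.7597°) = 22.687791
C = V + |VC|·bis = (0.9691,28.4013)
T_A = V + ((C−V)·d_A)·d_A = V + 20.7649·d_A = (6.0246,20.7856)
T_B = V + ((C−V)·d_B)·d_B = V + 20.7649·d_B = (-8.0616,29.8161)
sweep = 180° − θ = 132.4807°

center=(0.9691,28.4013) T_A=(6.0246,20.7856) T_B=(-8.0616,29.8161) sweep=132.4807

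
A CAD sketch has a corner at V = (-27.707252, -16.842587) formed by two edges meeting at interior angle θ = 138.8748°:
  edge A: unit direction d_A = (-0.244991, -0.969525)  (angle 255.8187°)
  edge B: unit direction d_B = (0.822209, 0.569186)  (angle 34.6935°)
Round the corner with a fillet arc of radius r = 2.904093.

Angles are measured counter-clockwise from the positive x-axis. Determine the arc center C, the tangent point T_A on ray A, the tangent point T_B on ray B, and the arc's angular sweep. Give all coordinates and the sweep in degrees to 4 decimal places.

bisector direction at 325.2561° = (0.821708,-0.569909)
center distance |VC| = r/sin(θ/2) = 2.904093/sin(69.4374°) = 3.101706
C = V + |VC|·bis = (-25.1586,-18.6103)
T_A = V + ((C−V)·d_A)·d_A = V + 1.0894·d_A = (-27.9741,-17.8988)
T_B = V + ((C−V)·d_B)·d_B = V + 1.0894·d_B = (-26.8115,-16.2225)
sweep = 180° − θ = 41.1252°

center=(-25.1586,-18.6103) T_A=(-27.9741,-17.8988) T_B=(-26.8115,-16.2225) sweep=41.1252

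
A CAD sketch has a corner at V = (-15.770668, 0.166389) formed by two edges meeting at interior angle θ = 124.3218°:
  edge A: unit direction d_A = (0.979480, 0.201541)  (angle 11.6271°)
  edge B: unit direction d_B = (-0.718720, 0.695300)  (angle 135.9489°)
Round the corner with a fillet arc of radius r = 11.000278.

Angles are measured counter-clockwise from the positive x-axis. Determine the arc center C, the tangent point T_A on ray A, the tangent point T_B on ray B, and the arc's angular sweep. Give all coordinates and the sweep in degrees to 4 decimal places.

bisector direction at 73.7880° = (0.279192,0.960235)
center distance |VC| = r/sin(θ/2) = 11.000278/sin(62.1609°) = 12.440059
C = V + |VC|·bis = (-12.2975,12.1118)
T_A = V + ((C−V)·d_A)·d_A = V + 5.8094·d_A = (-10.0805,1.3372)
T_B = V + ((C−V)·d_B)·d_B = V + 5.8094·d_B = (-19.9460,4.2057)
sweep = 180° − θ = 55.6782°

center=(-12.2975,12.1118) T_A=(-10.0805,1.3372) T_B=(-19.9460,4.2057) sweep=55.6782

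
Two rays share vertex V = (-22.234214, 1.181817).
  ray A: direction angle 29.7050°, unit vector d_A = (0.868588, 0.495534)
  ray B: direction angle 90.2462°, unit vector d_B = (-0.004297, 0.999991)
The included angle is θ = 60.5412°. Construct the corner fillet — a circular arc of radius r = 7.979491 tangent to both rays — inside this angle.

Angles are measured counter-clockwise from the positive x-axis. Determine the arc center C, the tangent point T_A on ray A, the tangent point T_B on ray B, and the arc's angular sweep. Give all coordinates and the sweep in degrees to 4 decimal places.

center=(-14.3135,14.8873) T_A=(-10.3594,7.9564) T_B=(-22.2930,14.8531) sweep=119.4588

bisector direction at 59.9756° = (0.500369,0.865812)
center distance |VC| = r/sin(θ/2) = 7.979491/sin(30.2706°) = 15.829669
C = V + |VC|·bis = (-14.3135,14.8873)
T_A = V + ((C−V)·d_A)·d_A = V + 13.6714·d_A = (-10.3594,7.9564)
T_B = V + ((C−V)·d_B)·d_B = V + 13.6714·d_B = (-22.2930,14.8531)
sweep = 180° − θ = 119.4588°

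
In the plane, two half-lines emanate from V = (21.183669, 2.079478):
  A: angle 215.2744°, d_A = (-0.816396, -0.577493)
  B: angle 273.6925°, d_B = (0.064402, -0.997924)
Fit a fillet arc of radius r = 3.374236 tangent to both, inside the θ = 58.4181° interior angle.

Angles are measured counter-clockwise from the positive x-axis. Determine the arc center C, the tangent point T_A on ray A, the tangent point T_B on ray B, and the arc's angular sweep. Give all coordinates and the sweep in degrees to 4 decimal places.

center=(18.2051,-4.1605) T_A=(16.2565,-1.4058) T_B=(21.5723,-3.9432) sweep=121.5819

bisector direction at 244.4835° = (-0.430772,-0.902461)
center distance |VC| = r/sin(θ/2) = 3.374236/sin(29.2091°) = 6.914453
C = V + |VC|·bis = (18.2051,-4.1605)
T_A = V + ((C−V)·d_A)·d_A = V + 6.0352·d_A = (16.2565,-1.4058)
T_B = V + ((C−V)·d_B)·d_B = V + 6.0352·d_B = (21.5723,-3.9432)
sweep = 180° − θ = 121.5819°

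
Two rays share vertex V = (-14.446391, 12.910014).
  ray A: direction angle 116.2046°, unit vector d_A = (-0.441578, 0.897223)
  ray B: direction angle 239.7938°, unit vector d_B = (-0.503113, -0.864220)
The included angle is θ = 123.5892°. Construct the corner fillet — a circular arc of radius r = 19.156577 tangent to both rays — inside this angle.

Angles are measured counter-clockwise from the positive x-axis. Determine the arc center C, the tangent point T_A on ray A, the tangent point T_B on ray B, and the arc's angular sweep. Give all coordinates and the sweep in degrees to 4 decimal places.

center=(-36.1709,13.6690) T_A=(-18.9832,22.1281) T_B=(-19.6154,4.0310) sweep=56.4108

bisector direction at 177.9992° = (-0.999390,0.034913)
center distance |VC| = r/sin(θ/2) = 19.156577/sin(61.7946°) = 21.737740
C = V + |VC|·bis = (-36.1709,13.6690)
T_A = V + ((C−V)·d_A)·d_A = V + 10.2740·d_A = (-18.9832,22.1281)
T_B = V + ((C−V)·d_B)·d_B = V + 10.2740·d_B = (-19.6154,4.0310)
sweep = 180° − θ = 56.4108°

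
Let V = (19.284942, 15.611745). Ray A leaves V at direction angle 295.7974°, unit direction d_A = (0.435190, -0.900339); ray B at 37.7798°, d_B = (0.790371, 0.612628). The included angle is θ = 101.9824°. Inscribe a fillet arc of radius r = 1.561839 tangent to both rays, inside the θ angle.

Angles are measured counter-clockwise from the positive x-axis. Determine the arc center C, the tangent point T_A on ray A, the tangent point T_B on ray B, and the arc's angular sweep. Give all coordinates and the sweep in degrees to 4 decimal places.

bisector direction at 346.7886° = (0.973533,-0.228545)
center distance |VC| = r/sin(θ/2) = 1.561839/sin(50.9912°) = 2.009961
C = V + |VC|·bis = (21.2417,15.1524)
T_A = V + ((C−V)·d_A)·d_A = V + 1.2651·d_A = (19.8355,14.4727)
T_B = V + ((C−V)·d_B)·d_B = V + 1.2651·d_B = (20.2849,16.3868)
sweep = 180° − θ = 78.0176°

center=(21.2417,15.1524) T_A=(19.8355,14.4727) T_B=(20.2849,16.3868) sweep=78.0176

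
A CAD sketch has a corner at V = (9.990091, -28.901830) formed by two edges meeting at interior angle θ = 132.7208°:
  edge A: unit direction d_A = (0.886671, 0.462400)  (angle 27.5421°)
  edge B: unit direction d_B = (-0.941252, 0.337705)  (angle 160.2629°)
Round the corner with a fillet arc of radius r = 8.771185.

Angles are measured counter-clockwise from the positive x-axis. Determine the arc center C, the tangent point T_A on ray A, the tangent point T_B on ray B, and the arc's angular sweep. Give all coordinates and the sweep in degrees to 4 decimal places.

bisector direction at 93.9025° = (-0.068059,0.997681)
center distance |VC| = r/sin(θ/2) = 8.771185/sin(66.3604°) = 9.574633
C = V + |VC|·bis = (9.3385,-19.3494)
T_A = V + ((C−V)·d_A)·d_A = V + 3.8393·d_A = (13.3943,-27.1266)
T_B = V + ((C−V)·d_B)·d_B = V + 3.8393·d_B = (6.3764,-27.6053)
sweep = 180° − θ = 47.2792°

center=(9.3385,-19.3494) T_A=(13.3943,-27.1266) T_B=(6.3764,-27.6053) sweep=47.2792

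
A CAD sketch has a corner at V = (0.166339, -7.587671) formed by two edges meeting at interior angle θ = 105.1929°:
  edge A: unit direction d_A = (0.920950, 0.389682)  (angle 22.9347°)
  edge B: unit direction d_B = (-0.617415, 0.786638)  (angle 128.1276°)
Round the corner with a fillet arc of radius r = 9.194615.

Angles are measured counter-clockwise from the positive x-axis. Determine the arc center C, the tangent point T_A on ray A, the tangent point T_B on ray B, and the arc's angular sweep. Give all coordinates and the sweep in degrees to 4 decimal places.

bisector direction at 75.5311° = (0.249854,0.968284)
center distance |VC| = r/sin(θ/2) = 9.194615/sin(52.5964°) = 11.574624
C = V + |VC|·bis = (3.0583,3.6198)
T_A = V + ((C−V)·d_A)·d_A = V + 7.0307·d_A = (6.6413,-4.8479)
T_B = V + ((C−V)·d_B)·d_B = V + 7.0307·d_B = (-4.1745,-2.0570)
sweep = 180° − θ = 74.8071°

center=(3.0583,3.6198) T_A=(6.6413,-4.8479) T_B=(-4.1745,-2.0570) sweep=74.8071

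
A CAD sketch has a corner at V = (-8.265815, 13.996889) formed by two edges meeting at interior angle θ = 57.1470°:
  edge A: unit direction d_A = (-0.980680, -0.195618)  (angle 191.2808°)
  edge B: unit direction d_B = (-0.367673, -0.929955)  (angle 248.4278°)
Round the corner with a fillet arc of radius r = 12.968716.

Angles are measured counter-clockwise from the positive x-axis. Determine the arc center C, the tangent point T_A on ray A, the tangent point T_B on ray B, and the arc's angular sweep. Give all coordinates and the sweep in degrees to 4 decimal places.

bisector direction at 219.8543° = (-0.767677,-0.640838)
center distance |VC| = r/sin(θ/2) = 12.968716/sin(28.5735°) = 27.114997
C = V + |VC|·bis = (-29.0814,-3.3794)
T_A = V + ((C−V)·d_A)·d_A = V + 23.8125·d_A = (-31.6183,9.3387)
T_B = V + ((C−V)·d_B)·d_B = V + 23.8125·d_B = (-17.0210,-8.1477)
sweep = 180° − θ = 122.8530°

center=(-29.0814,-3.3794) T_A=(-31.6183,9.3387) T_B=(-17.0210,-8.1477) sweep=122.8530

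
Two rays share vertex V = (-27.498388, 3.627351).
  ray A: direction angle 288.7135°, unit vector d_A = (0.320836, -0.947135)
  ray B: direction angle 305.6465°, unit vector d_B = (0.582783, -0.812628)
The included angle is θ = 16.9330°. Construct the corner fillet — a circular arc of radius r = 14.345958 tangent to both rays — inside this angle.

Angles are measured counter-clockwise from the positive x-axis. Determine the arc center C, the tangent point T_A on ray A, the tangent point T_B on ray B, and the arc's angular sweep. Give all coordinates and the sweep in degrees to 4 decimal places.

bisector direction at 297.1800° = (0.456787,-0.889576)
center distance |VC| = r/sin(θ/2) = 14.345958/sin(8.4665°) = 97.438352
C = V + |VC|·bis = (17.0102,-83.0515)
T_A = V + ((C−V)·d_A)·d_A = V + 96.3765·d_A = (3.4227,-87.6542)
T_B = V + ((C−V)·d_B)·d_B = V + 96.3765·d_B = (28.6682,-74.6909)
sweep = 180° − θ = 163.0670°

center=(17.0102,-83.0515) T_A=(3.4227,-87.6542) T_B=(28.6682,-74.6909) sweep=163.0670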